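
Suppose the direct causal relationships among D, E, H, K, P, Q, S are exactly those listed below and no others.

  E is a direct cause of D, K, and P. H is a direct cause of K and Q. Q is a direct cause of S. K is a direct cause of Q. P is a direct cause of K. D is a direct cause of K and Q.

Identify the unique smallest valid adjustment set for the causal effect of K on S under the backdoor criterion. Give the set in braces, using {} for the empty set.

Variables eligible for adjustment (non-descendants of K, excluding K and S): {D, E, H, P}.
Backdoor paths from K to S:
  P1: K <- H -> Q -> S
  P2: K <- E -> D -> Q -> S
  P3: K <- P <- E -> D -> Q -> S
  P4: K <- D -> Q -> S
The empty set is not sufficient: P1 (K <- H -> Q -> S) has no collider blocking it and no conditioned non-collider, so it is open.
Try {D, H}:
  P1: blocked at fork node H ∈ conditioning set.
  P2: blocked at chain node D ∈ conditioning set.
  P3: blocked at chain node D ∈ conditioning set.
  P4: blocked at fork node D ∈ conditioning set.
{D, H} contains no descendant of K and blocks every backdoor path.
Every element of {D, H} is needed (dropping D leaves P2 open; dropping H leaves P1 open), so no proper subset is valid.
Among all size-2 subsets of the eligible variables, only {D, H} blocks every backdoor path, so it is the unique smallest valid adjustment set.

{D, H}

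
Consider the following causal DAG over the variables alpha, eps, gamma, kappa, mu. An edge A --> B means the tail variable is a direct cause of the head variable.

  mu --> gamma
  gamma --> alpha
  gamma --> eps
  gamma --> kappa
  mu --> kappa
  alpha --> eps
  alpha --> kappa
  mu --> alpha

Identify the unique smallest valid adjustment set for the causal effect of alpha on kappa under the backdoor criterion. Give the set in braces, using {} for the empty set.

{gamma, mu}

Variables eligible for adjustment (non-descendants of alpha, excluding alpha and kappa): {gamma, mu}.
Backdoor paths from alpha to kappa:
  P1: alpha <- mu -> gamma -> kappa
  P2: alpha <- mu -> kappa
  P3: alpha <- gamma <- mu -> kappa
  P4: alpha <- gamma -> kappa
The empty set is not sufficient: P1 (alpha <- mu -> gamma -> kappa) has no collider blocking it and no conditioned non-collider, so it is open.
Try {gamma, mu}:
  P1: blocked at fork node mu ∈ conditioning set.
  P2: blocked at fork node mu ∈ conditioning set.
  P3: blocked at chain node gamma ∈ conditioning set.
  P4: blocked at fork node gamma ∈ conditioning set.
{gamma, mu} contains no descendant of alpha and blocks every backdoor path.
Every element of {gamma, mu} is needed (dropping gamma leaves P4 open; dropping mu leaves P2 open), so no proper subset is valid.
Among all size-2 subsets of the eligible variables, only {gamma, mu} blocks every backdoor path, so it is the unique smallest valid adjustment set.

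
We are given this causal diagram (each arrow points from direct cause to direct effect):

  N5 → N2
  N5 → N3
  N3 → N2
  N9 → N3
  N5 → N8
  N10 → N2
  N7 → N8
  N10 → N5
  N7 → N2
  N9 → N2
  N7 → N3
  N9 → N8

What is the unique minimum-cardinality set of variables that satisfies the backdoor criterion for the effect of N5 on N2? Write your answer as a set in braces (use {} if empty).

Variables eligible for adjustment (non-descendants of N5, excluding N5 and N2): {N10, N7, N9}.
Backdoor paths from N5 to N2:
  P1: N5 <- N10 -> N2
The empty set is not sufficient: P1 (N5 <- N10 -> N2) has no collider blocking it and no conditioned non-collider, so it is open.
Try {N10}:
  P1: blocked at fork node N10 ∈ conditioning set.
{N10} contains no descendant of N5 and blocks every backdoor path.
No other singleton works — e.g. {N9} leaves P1 open — so {N10} is the unique smallest valid adjustment set.

{N10}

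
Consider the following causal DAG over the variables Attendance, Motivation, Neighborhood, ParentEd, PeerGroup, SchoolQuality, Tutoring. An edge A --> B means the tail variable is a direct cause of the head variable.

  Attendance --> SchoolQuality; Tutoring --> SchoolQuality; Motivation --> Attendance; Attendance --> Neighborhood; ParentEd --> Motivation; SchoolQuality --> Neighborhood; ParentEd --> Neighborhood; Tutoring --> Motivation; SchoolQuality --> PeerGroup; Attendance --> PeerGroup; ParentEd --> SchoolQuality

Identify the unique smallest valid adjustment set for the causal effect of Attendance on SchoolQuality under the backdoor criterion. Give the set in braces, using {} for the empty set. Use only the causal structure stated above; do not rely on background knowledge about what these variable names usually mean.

{Motivation}

Variables eligible for adjustment (non-descendants of Attendance, excluding Attendance and SchoolQuality): {Motivation, ParentEd, Tutoring}.
Backdoor paths from Attendance to SchoolQuality:
  P1: Attendance <- Motivation <- ParentEd -> SchoolQuality
  P2: Attendance <- Motivation <- ParentEd -> Neighborhood <- SchoolQuality
  P3: Attendance <- Motivation <- Tutoring -> SchoolQuality
The empty set is not sufficient: P1 (Attendance <- Motivation <- ParentEd -> SchoolQuality) has no collider blocking it and no conditioned non-collider, so it is open.
Try {Motivation}:
  P1: blocked at chain node Motivation ∈ conditioning set.
  P2: blocked at chain node Motivation ∈ conditioning set.
  P3: blocked at chain node Motivation ∈ conditioning set.
{Motivation} contains no descendant of Attendance and blocks every backdoor path.
No other singleton works — e.g. {ParentEd} leaves P3 open — so {Motivation} is the unique smallest valid adjustment set.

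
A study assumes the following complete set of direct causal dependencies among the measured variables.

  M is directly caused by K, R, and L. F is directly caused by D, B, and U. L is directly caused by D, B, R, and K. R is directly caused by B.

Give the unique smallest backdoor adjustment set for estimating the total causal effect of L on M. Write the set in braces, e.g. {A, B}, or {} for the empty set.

Variables eligible for adjustment (non-descendants of L, excluding L and M): {B, D, F, K, R, U}.
Backdoor paths from L to M:
  P1: L <- B -> R -> M
  P2: L <- D -> F <- B -> R -> M
  P3: L <- K -> M
  P4: L <- R -> M
The empty set is not sufficient: P1 (L <- B -> R -> M) has no collider blocking it and no conditioned non-collider, so it is open.
Try {K, R}:
  P1: blocked at chain node R ∈ conditioning set.
  P2: blocked at collider F (neither it nor any descendant is in the conditioning set).
  P3: blocked at fork node K ∈ conditioning set.
  P4: blocked at fork node R ∈ conditioning set.
{K, R} contains no descendant of L and blocks every backdoor path.
Every element of {K, R} is needed (dropping K leaves P3 open; dropping R leaves P1 open), so no proper subset is valid.
Among all size-2 subsets of the eligible variables, only {K, R} blocks every backdoor path, so it is the unique smallest valid adjustment set.

{K, R}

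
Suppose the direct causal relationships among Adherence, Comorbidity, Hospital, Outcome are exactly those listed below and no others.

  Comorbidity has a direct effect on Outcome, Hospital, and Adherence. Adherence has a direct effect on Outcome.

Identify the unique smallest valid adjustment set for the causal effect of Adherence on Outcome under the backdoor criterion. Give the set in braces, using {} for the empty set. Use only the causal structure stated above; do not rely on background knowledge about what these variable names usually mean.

Variables eligible for adjustment (non-descendants of Adherence, excluding Adherence and Outcome): {Comorbidity, Hospital}.
Backdoor paths from Adherence to Outcome:
  P1: Adherence <- Comorbidity -> Outcome
The empty set is not sufficient: P1 (Adherence <- Comorbidity -> Outcome) has no collider blocking it and no conditioned non-collider, so it is open.
Try {Comorbidity}:
  P1: blocked at fork node Comorbidity ∈ conditioning set.
{Comorbidity} contains no descendant of Adherence and blocks every backdoor path.
No other singleton works — e.g. {Hospital} leaves P1 open — so {Comorbidity} is the unique smallest valid adjustment set.

{Comorbidity}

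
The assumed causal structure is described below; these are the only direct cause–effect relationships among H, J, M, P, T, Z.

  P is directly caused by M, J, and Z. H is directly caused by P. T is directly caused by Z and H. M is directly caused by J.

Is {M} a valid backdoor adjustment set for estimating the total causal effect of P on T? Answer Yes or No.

No

Backdoor paths from P to T (paths whose first edge points into P):
  P1: P <- Z -> T
Condition 1 (no descendant of P in the set): holds — descendants of P are {H, T}; none are in {M}.
Condition 2 (every backdoor path blocked by {M}):
  P1: open — no interior node is in the conditioning set.
{M} does not satisfy the backdoor criterion.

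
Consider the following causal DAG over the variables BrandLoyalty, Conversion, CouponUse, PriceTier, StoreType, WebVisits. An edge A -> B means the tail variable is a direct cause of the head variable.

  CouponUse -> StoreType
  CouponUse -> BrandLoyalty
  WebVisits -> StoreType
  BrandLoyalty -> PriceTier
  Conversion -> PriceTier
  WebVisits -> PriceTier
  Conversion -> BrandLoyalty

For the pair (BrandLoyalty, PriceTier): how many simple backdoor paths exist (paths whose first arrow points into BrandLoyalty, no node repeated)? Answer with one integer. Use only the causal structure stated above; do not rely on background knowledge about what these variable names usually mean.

2

A backdoor path from BrandLoyalty to PriceTier is any simple undirected path whose first edge points into BrandLoyalty (i.e. leaves BrandLoyalty via a parent).
Parents of BrandLoyalty: {Conversion, CouponUse}.
Enumerating:
  P1: BrandLoyalty <- CouponUse -> StoreType <- WebVisits -> PriceTier
  P2: BrandLoyalty <- Conversion -> PriceTier
That exhausts the simple backdoor paths. Count: 2.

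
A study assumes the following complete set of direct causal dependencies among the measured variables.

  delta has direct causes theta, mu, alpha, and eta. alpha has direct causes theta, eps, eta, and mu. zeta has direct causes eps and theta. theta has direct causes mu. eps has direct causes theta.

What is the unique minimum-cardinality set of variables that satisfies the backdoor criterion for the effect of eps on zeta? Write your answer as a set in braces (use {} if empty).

{theta}

Variables eligible for adjustment (non-descendants of eps, excluding eps and zeta): {eta, mu, theta}.
Backdoor paths from eps to zeta:
  P1: eps <- theta -> zeta
The empty set is not sufficient: P1 (eps <- theta -> zeta) has no collider blocking it and no conditioned non-collider, so it is open.
Try {theta}:
  P1: blocked at fork node theta ∈ conditioning set.
{theta} contains no descendant of eps and blocks every backdoor path.
No other singleton works — e.g. {mu} leaves P1 open — so {theta} is the unique smallest valid adjustment set.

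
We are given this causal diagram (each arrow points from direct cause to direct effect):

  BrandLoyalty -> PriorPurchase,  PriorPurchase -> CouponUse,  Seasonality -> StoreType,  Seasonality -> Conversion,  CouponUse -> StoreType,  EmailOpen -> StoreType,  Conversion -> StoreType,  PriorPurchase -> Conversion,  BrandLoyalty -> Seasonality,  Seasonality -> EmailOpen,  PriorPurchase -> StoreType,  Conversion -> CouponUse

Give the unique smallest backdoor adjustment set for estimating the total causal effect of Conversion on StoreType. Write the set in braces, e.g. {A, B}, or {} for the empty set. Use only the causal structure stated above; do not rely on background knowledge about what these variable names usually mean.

Variables eligible for adjustment (non-descendants of Conversion, excluding Conversion and StoreType): {BrandLoyalty, EmailOpen, PriorPurchase, Seasonality}.
Backdoor paths from Conversion to StoreType:
  P1: Conversion <- Seasonality <- BrandLoyalty -> PriorPurchase -> CouponUse -> StoreType
  P2: Conversion <- Seasonality <- BrandLoyalty -> PriorPurchase -> StoreType
  P3: Conversion <- Seasonality -> EmailOpen -> StoreType
  P4: Conversion <- Seasonality -> StoreType
  P5: Conversion <- PriorPurchase <- BrandLoyalty -> Seasonality -> EmailOpen -> StoreType
  P6: Conversion <- PriorPurchase <- BrandLoyalty -> Seasonality -> StoreType
  P7: Conversion <- PriorPurchase -> CouponUse -> StoreType
  P8: Conversion <- PriorPurchase -> StoreType
The empty set is not sufficient: P1 (Conversion <- Seasonality <- BrandLoyalty -> PriorPurchase -> CouponUse -> StoreType) has no collider blocking it and no conditioned non-collider, so it is open.
Try {PriorPurchase, Seasonality}:
  P1: blocked at chain node Seasonality ∈ conditioning set.
  P2: blocked at chain node Seasonality ∈ conditioning set.
  P3: blocked at fork node Seasonality ∈ conditioning set.
  P4: blocked at fork node Seasonality ∈ conditioning set.
  P5: blocked at chain node PriorPurchase ∈ conditioning set.
  P6: blocked at chain node PriorPurchase ∈ conditioning set.
  P7: blocked at fork node PriorPurchase ∈ conditioning set.
  P8: blocked at fork node PriorPurchase ∈ conditioning set.
{PriorPurchase, Seasonality} contains no descendant of Conversion and blocks every backdoor path.
Every element of {PriorPurchase, Seasonality} is needed (dropping PriorPurchase leaves P7 open; dropping Seasonality leaves P3 open), so no proper subset is valid.
Among all size-2 subsets of the eligible variables, only {PriorPurchase, Seasonality} blocks every backdoor path, so it is the unique smallest valid adjustment set.

{PriorPurchase, Seasonality}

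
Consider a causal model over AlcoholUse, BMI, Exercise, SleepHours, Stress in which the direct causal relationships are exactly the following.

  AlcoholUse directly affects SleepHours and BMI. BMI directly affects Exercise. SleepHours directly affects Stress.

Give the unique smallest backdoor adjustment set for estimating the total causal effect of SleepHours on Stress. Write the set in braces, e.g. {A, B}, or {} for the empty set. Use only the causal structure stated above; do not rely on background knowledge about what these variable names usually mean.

Variables eligible for adjustment (non-descendants of SleepHours, excluding SleepHours and Stress): {AlcoholUse, BMI, Exercise}.
Backdoor paths from SleepHours to Stress:
  (none)
With no backdoor paths the empty set already satisfies the criterion, and it is trivially minimal.

{}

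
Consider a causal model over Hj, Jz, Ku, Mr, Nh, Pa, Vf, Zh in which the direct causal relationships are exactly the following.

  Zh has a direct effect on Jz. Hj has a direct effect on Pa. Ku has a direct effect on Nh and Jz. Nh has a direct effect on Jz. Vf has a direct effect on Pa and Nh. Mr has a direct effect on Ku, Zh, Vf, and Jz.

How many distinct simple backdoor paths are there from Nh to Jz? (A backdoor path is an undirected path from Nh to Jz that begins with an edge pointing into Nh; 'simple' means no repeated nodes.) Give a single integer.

A backdoor path from Nh to Jz is any simple undirected path whose first edge points into Nh (i.e. leaves Nh via a parent).
Parents of Nh: {Ku, Vf}.
Enumerating:
  P1: Nh <- Vf <- Mr -> Ku -> Jz
  P2: Nh <- Vf <- Mr -> Zh -> Jz
  P3: Nh <- Vf <- Mr -> Jz
  P4: Nh <- Ku <- Mr -> Zh -> Jz
  P5: Nh <- Ku <- Mr -> Jz
  P6: Nh <- Ku -> Jz
That exhausts the simple backdoor paths. Count: 6.

6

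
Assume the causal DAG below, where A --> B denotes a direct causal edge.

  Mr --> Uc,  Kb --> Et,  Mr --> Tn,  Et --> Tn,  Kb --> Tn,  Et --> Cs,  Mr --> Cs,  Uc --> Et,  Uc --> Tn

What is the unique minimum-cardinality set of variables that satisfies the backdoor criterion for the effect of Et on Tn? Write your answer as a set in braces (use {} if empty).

{Kb, Uc}

Variables eligible for adjustment (non-descendants of Et, excluding Et and Tn): {Kb, Mr, Uc}.
Backdoor paths from Et to Tn:
  P1: Et <- Kb -> Tn
  P2: Et <- Uc <- Mr -> Tn
  P3: Et <- Uc -> Tn
The empty set is not sufficient: P1 (Et <- Kb -> Tn) has no collider blocking it and no conditioned non-collider, so it is open.
Try {Kb, Uc}:
  P1: blocked at fork node Kb ∈ conditioning set.
  P2: blocked at chain node Uc ∈ conditioning set.
  P3: blocked at fork node Uc ∈ conditioning set.
{Kb, Uc} contains no descendant of Et and blocks every backdoor path.
Every element of {Kb, Uc} is needed (dropping Kb leaves P1 open; dropping Uc leaves P2 open), so no proper subset is valid.
Among all size-2 subsets of the eligible variables, only {Kb, Uc} blocks every backdoor path, so it is the unique smallest valid adjustment set.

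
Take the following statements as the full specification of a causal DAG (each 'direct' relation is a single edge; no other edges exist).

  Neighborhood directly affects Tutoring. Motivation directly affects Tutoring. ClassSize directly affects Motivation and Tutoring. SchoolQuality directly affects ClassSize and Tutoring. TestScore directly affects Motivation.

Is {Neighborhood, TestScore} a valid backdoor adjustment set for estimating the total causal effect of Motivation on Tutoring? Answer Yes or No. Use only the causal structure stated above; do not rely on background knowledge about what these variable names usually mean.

No

Backdoor paths from Motivation to Tutoring (paths whose first edge points into Motivation):
  P1: Motivation <- ClassSize <- SchoolQuality -> Tutoring
  P2: Motivation <- ClassSize -> Tutoring
Condition 1 (no descendant of Motivation in the set): holds — descendants of Motivation are {Tutoring}; none are in {Neighborhood, TestScore}.
Condition 2 (every backdoor path blocked by {Neighborhood, TestScore}):
  P1: open — no interior node is in the conditioning set.
  P2: open — no interior node is in the conditioning set.
{Neighborhood, TestScore} does not satisfy the backdoor criterion.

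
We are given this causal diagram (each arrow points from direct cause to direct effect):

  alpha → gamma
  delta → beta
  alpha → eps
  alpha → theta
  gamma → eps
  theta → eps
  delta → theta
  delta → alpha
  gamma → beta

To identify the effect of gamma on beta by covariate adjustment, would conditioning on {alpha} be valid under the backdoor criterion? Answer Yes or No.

Yes

Backdoor paths from gamma to beta (paths whose first edge points into gamma):
  P1: gamma <- alpha <- delta -> beta
  P2: gamma <- alpha -> theta <- delta -> beta
  P3: gamma <- alpha -> eps <- theta <- delta -> beta
Condition 1 (no descendant of gamma in the set): holds — descendants of gamma are {beta, eps}; none are in {alpha}.
Condition 2 (every backdoor path blocked by {alpha}):
  P1: blocked at chain node alpha ∈ conditioning set.
  P2: blocked at fork node alpha ∈ conditioning set.
  P3: blocked at fork node alpha ∈ conditioning set.
{alpha} satisfies the backdoor criterion.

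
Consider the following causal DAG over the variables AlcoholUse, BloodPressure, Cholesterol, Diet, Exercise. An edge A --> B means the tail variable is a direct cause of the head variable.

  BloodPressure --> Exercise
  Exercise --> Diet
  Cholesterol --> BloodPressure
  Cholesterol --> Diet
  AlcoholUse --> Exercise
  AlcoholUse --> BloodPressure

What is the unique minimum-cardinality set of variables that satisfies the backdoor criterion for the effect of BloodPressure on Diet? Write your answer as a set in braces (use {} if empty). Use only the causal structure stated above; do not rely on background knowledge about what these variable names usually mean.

Variables eligible for adjustment (non-descendants of BloodPressure, excluding BloodPressure and Diet): {AlcoholUse, Cholesterol}.
Backdoor paths from BloodPressure to Diet:
  P1: BloodPressure <- AlcoholUse -> Exercise -> Diet
  P2: BloodPressure <- Cholesterol -> Diet
The empty set is not sufficient: P1 (BloodPressure <- AlcoholUse -> Exercise -> Diet) has no collider blocking it and no conditioned non-collider, so it is open.
Try {AlcoholUse, Cholesterol}:
  P1: blocked at fork node AlcoholUse ∈ conditioning set.
  P2: blocked at fork node Cholesterol ∈ conditioning set.
{AlcoholUse, Cholesterol} contains no descendant of BloodPressure and blocks every backdoor path.
Every element of {AlcoholUse, Cholesterol} is needed (dropping AlcoholUse leaves P1 open; dropping Cholesterol leaves P2 open), so no proper subset is valid.
Among all size-2 subsets of the eligible variables, only {AlcoholUse, Cholesterol} blocks every backdoor path, so it is the unique smallest valid adjustment set.

{AlcoholUse, Cholesterol}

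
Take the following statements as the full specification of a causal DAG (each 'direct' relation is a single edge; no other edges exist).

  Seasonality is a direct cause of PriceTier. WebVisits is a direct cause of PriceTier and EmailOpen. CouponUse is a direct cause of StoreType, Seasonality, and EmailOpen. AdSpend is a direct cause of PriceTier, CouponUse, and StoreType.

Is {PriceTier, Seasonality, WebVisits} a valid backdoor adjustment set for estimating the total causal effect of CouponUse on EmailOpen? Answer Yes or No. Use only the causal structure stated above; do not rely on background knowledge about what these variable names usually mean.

Backdoor paths from CouponUse to EmailOpen (paths whose first edge points into CouponUse):
  P1: CouponUse <- AdSpend -> PriceTier <- WebVisits -> EmailOpen
Condition 1 (no descendant of CouponUse in the set): FAILS — PriceTier and Seasonality are descendants of CouponUse.
Condition 2 (every backdoor path blocked by {PriceTier, Seasonality, WebVisits}):
  P1: blocked at fork node WebVisits ∈ conditioning set.
{PriceTier, Seasonality, WebVisits} does not satisfy the backdoor criterion.

No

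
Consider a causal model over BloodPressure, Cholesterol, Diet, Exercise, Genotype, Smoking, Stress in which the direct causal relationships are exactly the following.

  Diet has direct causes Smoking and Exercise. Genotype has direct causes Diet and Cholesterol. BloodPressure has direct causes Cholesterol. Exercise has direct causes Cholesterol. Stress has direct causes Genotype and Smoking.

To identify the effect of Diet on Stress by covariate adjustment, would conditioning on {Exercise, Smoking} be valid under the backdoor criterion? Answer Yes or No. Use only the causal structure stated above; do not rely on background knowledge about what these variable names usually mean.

Backdoor paths from Diet to Stress (paths whose first edge points into Diet):
  P1: Diet <- Smoking -> Stress
  P2: Diet <- Exercise <- Cholesterol -> Genotype -> Stress
Condition 1 (no descendant of Diet in the set): holds — descendants of Diet are {Genotype, Stress}; none are in {Exercise, Smoking}.
Condition 2 (every backdoor path blocked by {Exercise, Smoking}):
  P1: blocked at fork node Smoking ∈ conditioning set.
  P2: blocked at chain node Exercise ∈ conditioning set.
{Exercise, Smoking} satisfies the backdoor criterion.

Yes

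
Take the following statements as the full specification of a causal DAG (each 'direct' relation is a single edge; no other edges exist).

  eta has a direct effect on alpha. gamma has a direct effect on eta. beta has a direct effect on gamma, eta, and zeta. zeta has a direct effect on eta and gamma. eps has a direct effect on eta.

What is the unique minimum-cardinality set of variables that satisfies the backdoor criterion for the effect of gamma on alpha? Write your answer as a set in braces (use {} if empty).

{beta, zeta}

Variables eligible for adjustment (non-descendants of gamma, excluding gamma and alpha): {beta, eps, zeta}.
Backdoor paths from gamma to alpha:
  P1: gamma <- beta -> zeta -> eta -> alpha
  P2: gamma <- beta -> eta -> alpha
  P3: gamma <- zeta <- beta -> eta -> alpha
  P4: gamma <- zeta -> eta -> alpha
The empty set is not sufficient: P1 (gamma <- beta -> zeta -> eta -> alpha) has no collider blocking it and no conditioned non-collider, so it is open.
Try {beta, zeta}:
  P1: blocked at fork node beta ∈ conditioning set.
  P2: blocked at fork node beta ∈ conditioning set.
  P3: blocked at chain node zeta ∈ conditioning set.
  P4: blocked at fork node zeta ∈ conditioning set.
{beta, zeta} contains no descendant of gamma and blocks every backdoor path.
Every element of {beta, zeta} is needed (dropping beta leaves P2 open; dropping zeta leaves P4 open), so no proper subset is valid.
Among all size-2 subsets of the eligible variables, only {beta, zeta} blocks every backdoor path, so it is the unique smallest valid adjustment set.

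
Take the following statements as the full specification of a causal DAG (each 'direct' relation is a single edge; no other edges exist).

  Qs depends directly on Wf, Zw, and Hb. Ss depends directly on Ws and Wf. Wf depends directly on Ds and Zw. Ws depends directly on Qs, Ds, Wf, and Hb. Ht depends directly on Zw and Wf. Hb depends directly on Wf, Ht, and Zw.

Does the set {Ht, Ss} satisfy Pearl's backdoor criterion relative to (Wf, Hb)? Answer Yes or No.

Backdoor paths from Wf to Hb (paths whose first edge points into Wf):
  P1: Wf <- Zw -> Ht -> Hb
  P2: Wf <- Zw -> Hb
  P3: Wf <- Zw -> Qs <- Hb
  P4: Wf <- Zw -> Qs -> Ws <- Hb
  P5: Wf <- Ds -> Ws <- Hb
  P6: Wf <- Ds -> Ws <- Qs <- Zw -> Ht -> Hb
  P7: Wf <- Ds -> Ws <- Qs <- Zw -> Hb
  P8: Wf <- Ds -> Ws <- Qs <- Hb
Condition 1 (no descendant of Wf in the set): FAILS — Ht and Ss are descendants of Wf.
Condition 2 (every backdoor path blocked by {Ht, Ss}):
  P1: blocked at chain node Ht ∈ conditioning set.
  P2: open — no interior node is in the conditioning set.
  P3: open — collider(s) Qs are conditioned on (or have a conditioned descendant) and no non-collider on the path is in the set.
  P4: open — collider(s) Ws are conditioned on (or have a conditioned descendant) and no non-collider on the path is in the set.
  P5: open — collider(s) Ws are conditioned on (or have a conditioned descendant) and no non-collider on the path is in the set.
  P6: blocked at chain node Ht ∈ conditioning set.
  P7: open — collider(s) Ws are conditioned on (or have a conditioned descendant) and no non-collider on the path is in the set.
  P8: open — collider(s) Ws are conditioned on (or have a conditioned descendant) and no non-collider on the path is in the set.
{Ht, Ss} does not satisfy the backdoor criterion.

No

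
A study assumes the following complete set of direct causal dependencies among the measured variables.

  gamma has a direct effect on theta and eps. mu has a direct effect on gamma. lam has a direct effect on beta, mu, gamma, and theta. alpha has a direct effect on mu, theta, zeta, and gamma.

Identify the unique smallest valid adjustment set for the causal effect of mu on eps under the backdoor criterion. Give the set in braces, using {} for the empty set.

{alpha, lam}

Variables eligible for adjustment (non-descendants of mu, excluding mu and eps): {alpha, beta, lam, zeta}.
Backdoor paths from mu to eps:
  P1: mu <- lam -> gamma -> eps
  P2: mu <- lam -> theta <- alpha -> gamma -> eps
  P3: mu <- lam -> theta <- gamma -> eps
  P4: mu <- alpha -> gamma -> eps
  P5: mu <- alpha -> theta <- lam -> gamma -> eps
  P6: mu <- alpha -> theta <- gamma -> eps
The empty set is not sufficient: P1 (mu <- lam -> gamma -> eps) has no collider blocking it and no conditioned non-collider, so it is open.
Try {alpha, lam}:
  P1: blocked at fork node lam ∈ conditioning set.
  P2: blocked at fork node lam ∈ conditioning set.
  P3: blocked at fork node lam ∈ conditioning set.
  P4: blocked at fork node alpha ∈ conditioning set.
  P5: blocked at fork node alpha ∈ conditioning set.
  P6: blocked at fork node alpha ∈ conditioning set.
{alpha, lam} contains no descendant of mu and blocks every backdoor path.
Every element of {alpha, lam} is needed (dropping alpha leaves P4 open; dropping lam leaves P1 open), so no proper subset is valid.
Among all size-2 subsets of the eligible variables, only {alpha, lam} blocks every backdoor path, so it is the unique smallest valid adjustment set.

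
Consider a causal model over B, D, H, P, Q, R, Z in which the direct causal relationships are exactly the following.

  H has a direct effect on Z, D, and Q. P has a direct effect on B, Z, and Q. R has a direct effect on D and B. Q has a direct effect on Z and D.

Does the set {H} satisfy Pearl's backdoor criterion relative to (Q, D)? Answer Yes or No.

Backdoor paths from Q to D (paths whose first edge points into Q):
  P1: Q <- H -> Z <- P -> B <- R -> D
  P2: Q <- H -> D
  P3: Q <- P -> B <- R -> D
  P4: Q <- P -> Z <- H -> D
Condition 1 (no descendant of Q in the set): holds — descendants of Q are {D, Z}; none are in {H}.
Condition 2 (every backdoor path blocked by {H}):
  P1: blocked at fork node H ∈ conditioning set.
  P2: blocked at fork node H ∈ conditioning set.
  P3: blocked at collider B (neither it nor any descendant is in the conditioning set).
  P4: blocked at collider Z (neither it nor any descendant is in the conditioning set).
{H} satisfies the backdoor criterion.

Yes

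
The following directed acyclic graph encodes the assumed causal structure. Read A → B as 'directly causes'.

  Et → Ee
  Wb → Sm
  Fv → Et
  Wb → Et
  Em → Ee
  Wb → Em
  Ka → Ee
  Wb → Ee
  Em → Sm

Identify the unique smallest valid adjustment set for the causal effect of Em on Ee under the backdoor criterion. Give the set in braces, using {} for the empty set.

{Wb}

Variables eligible for adjustment (non-descendants of Em, excluding Em and Ee): {Et, Fv, Ka, Wb}.
Backdoor paths from Em to Ee:
  P1: Em <- Wb -> Et -> Ee
  P2: Em <- Wb -> Ee
The empty set is not sufficient: P1 (Em <- Wb -> Et -> Ee) has no collider blocking it and no conditioned non-collider, so it is open.
Try {Wb}:
  P1: blocked at fork node Wb ∈ conditioning set.
  P2: blocked at fork node Wb ∈ conditioning set.
{Wb} contains no descendant of Em and blocks every backdoor path.
No other singleton works — e.g. {Fv} leaves P1 open — so {Wb} is the unique smallest valid adjustment set.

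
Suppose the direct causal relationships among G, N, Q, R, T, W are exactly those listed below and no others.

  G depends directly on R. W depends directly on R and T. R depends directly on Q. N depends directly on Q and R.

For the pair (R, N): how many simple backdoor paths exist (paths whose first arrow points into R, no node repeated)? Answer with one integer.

1

A backdoor path from R to N is any simple undirected path whose first edge points into R (i.e. leaves R via a parent).
Parents of R: {Q}.
Enumerating:
  P1: R <- Q -> N
That exhausts the simple backdoor paths. Count: 1.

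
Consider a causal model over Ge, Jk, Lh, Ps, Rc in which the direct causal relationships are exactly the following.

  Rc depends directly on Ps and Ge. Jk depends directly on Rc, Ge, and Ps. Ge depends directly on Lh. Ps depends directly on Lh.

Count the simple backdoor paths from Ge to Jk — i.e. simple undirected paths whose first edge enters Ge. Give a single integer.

2

A backdoor path from Ge to Jk is any simple undirected path whose first edge points into Ge (i.e. leaves Ge via a parent).
Parents of Ge: {Lh}.
Enumerating:
  P1: Ge <- Lh -> Ps -> Rc -> Jk
  P2: Ge <- Lh -> Ps -> Jk
That exhausts the simple backdoor paths. Count: 2.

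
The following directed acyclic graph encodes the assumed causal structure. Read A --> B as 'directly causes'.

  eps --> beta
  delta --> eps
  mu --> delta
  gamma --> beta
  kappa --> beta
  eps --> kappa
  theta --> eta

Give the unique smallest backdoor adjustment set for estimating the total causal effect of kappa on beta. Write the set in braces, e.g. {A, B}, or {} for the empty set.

{eps}

Variables eligible for adjustment (non-descendants of kappa, excluding kappa and beta): {delta, eps, eta, gamma, mu, theta}.
Backdoor paths from kappa to beta:
  P1: kappa <- eps -> beta
The empty set is not sufficient: P1 (kappa <- eps -> beta) has no collider blocking it and no conditioned non-collider, so it is open.
Try {eps}:
  P1: blocked at fork node eps ∈ conditioning set.
{eps} contains no descendant of kappa and blocks every backdoor path.
No other singleton works — e.g. {theta} leaves P1 open — so {eps} is the unique smallest valid adjustment set.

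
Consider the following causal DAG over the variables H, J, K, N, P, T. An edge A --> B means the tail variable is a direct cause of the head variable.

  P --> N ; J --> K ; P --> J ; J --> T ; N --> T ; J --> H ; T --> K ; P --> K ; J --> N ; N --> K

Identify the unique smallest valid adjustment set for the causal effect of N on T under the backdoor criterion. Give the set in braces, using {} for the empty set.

{J}

Variables eligible for adjustment (non-descendants of N, excluding N and T): {H, J, P}.
Backdoor paths from N to T:
  P1: N <- P -> J -> T
  P2: N <- P -> J -> K <- T
  P3: N <- P -> K <- J -> T
  P4: N <- P -> K <- T
  P5: N <- J <- P -> K <- T
  P6: N <- J -> T
  P7: N <- J -> K <- T
The empty set is not sufficient: P1 (N <- P -> J -> T) has no collider blocking it and no conditioned non-collider, so it is open.
Try {J}:
  P1: blocked at chain node J ∈ conditioning set.
  P2: blocked at chain node J ∈ conditioning set.
  P3: blocked at collider K (neither it nor any descendant is in the conditioning set).
  P4: blocked at collider K (neither it nor any descendant is in the conditioning set).
  P5: blocked at chain node J ∈ conditioning set.
  P6: blocked at fork node J ∈ conditioning set.
  P7: blocked at fork node J ∈ conditioning set.
{J} contains no descendant of N and blocks every backdoor path.
No other singleton works — e.g. {P} leaves P6 open — so {J} is the unique smallest valid adjustment set.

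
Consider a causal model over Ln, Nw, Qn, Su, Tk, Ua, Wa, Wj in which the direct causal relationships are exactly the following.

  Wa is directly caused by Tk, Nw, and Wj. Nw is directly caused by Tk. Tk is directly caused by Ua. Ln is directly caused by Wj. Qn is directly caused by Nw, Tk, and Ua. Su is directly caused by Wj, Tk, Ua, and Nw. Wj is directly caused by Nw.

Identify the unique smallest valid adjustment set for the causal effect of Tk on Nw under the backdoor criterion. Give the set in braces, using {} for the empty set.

Variables eligible for adjustment (non-descendants of Tk, excluding Tk and Nw): {Ua}.
Backdoor paths from Tk to Nw:
  P1: Tk <- Ua -> Qn <- Nw
  P2: Tk <- Ua -> Su <- Nw
  P3: Tk <- Ua -> Su <- Wj <- Nw
  P4: Tk <- Ua -> Su <- Wj -> Wa <- Nw
Each backdoor path contains an unconditioned collider, so every path is already blocked with the empty conditioning set:
  P1: blocked at collider Qn (neither it nor any descendant is in the conditioning set).
  P2: blocked at collider Su (neither it nor any descendant is in the conditioning set).
  P3: blocked at collider Su (neither it nor any descendant is in the conditioning set).
  P4: blocked at collider Su (neither it nor any descendant is in the conditioning set).
The empty set is therefore the unique smallest valid set.

{}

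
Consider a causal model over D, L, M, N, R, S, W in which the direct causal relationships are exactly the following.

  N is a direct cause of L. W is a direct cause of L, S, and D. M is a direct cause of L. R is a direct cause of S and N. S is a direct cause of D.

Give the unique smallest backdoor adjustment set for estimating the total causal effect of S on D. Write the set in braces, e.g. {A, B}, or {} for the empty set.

{W}

Variables eligible for adjustment (non-descendants of S, excluding S and D): {L, M, N, R, W}.
Backdoor paths from S to D:
  P1: S <- R -> N -> L <- W -> D
  P2: S <- W -> D
The empty set is not sufficient: P2 (S <- W -> D) has no collider blocking it and no conditioned non-collider, so it is open.
Try {W}:
  P1: blocked at collider L (neither it nor any descendant is in the conditioning set).
  P2: blocked at fork node W ∈ conditioning set.
{W} contains no descendant of S and blocks every backdoor path.
No other singleton works — e.g. {M} leaves P2 open — so {W} is the unique smallest valid adjustment set.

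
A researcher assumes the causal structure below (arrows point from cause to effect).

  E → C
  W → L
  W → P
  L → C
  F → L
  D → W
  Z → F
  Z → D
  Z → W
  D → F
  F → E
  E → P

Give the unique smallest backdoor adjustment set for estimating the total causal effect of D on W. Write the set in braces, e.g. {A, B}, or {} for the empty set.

{Z}

Variables eligible for adjustment (non-descendants of D, excluding D and W): {Z}.
Backdoor paths from D to W:
  P1: D <- Z -> F -> L <- W
  P2: D <- Z -> F -> L -> C <- E -> P <- W
  P3: D <- Z -> F -> E -> P <- W
  P4: D <- Z -> F -> E -> C <- L <- W
  P5: D <- Z -> W
The empty set is not sufficient: P5 (D <- Z -> W) has no collider blocking it and no conditioned non-collider, so it is open.
Try {Z}:
  P1: blocked at fork node Z ∈ conditioning set.
  P2: blocked at fork node Z ∈ conditioning set.
  P3: blocked at fork node Z ∈ conditioning set.
  P4: blocked at fork node Z ∈ conditioning set.
  P5: blocked at fork node Z ∈ conditioning set.
{Z} contains no descendant of D and blocks every backdoor path.
{Z} is the unique smallest valid adjustment set.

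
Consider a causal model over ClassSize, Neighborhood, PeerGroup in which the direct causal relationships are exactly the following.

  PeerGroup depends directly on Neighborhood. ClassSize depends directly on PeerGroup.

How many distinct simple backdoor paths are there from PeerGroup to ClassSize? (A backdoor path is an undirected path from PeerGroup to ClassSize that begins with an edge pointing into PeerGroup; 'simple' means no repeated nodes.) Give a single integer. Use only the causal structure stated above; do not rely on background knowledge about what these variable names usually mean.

A backdoor path from PeerGroup to ClassSize is any simple undirected path whose first edge points into PeerGroup (i.e. leaves PeerGroup via a parent).
Parents of PeerGroup: {Neighborhood}.
No simple path from any parent of PeerGroup reaches ClassSize without revisiting PeerGroup, so there are no backdoor paths.

0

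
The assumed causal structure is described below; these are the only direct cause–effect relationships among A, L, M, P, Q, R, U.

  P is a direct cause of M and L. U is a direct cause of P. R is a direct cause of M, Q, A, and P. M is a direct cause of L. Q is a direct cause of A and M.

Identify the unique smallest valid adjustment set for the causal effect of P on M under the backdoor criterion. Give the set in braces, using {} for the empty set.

{R}

Variables eligible for adjustment (non-descendants of P, excluding P and M): {A, Q, R, U}.
Backdoor paths from P to M:
  P1: P <- R -> Q -> M
  P2: P <- R -> M
  P3: P <- R -> A <- Q -> M
The empty set is not sufficient: P1 (P <- R -> Q -> M) has no collider blocking it and no conditioned non-collider, so it is open.
Try {R}:
  P1: blocked at fork node R ∈ conditioning set.
  P2: blocked at fork node R ∈ conditioning set.
  P3: blocked at fork node R ∈ conditioning set.
{R} contains no descendant of P and blocks every backdoor path.
No other singleton works — e.g. {U} leaves P1 open — so {R} is the unique smallest valid adjustment set.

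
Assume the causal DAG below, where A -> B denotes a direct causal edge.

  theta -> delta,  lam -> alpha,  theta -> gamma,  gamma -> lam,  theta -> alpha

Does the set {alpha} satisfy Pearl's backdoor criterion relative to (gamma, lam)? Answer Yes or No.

Backdoor paths from gamma to lam (paths whose first edge points into gamma):
  P1: gamma <- theta -> alpha <- lam
Condition 1 (no descendant of gamma in the set): FAILS — alpha is a descendant of gamma.
Condition 2 (every backdoor path blocked by {alpha}):
  P1: open — collider(s) alpha are conditioned on (or have a conditioned descendant) and no non-collider on the path is in the set.
{alpha} does not satisfy the backdoor criterion.

No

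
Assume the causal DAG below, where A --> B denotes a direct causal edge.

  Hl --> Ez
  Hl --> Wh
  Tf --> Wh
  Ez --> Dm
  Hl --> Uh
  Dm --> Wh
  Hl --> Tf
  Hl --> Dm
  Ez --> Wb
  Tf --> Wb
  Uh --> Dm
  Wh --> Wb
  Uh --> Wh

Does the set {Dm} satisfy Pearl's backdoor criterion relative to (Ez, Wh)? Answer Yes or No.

Backdoor paths from Ez to Wh (paths whose first edge points into Ez):
  P1: Ez <- Hl -> Uh -> Dm -> Wh
  P2: Ez <- Hl -> Uh -> Wh
  P3: Ez <- Hl -> Tf -> Wh
  P4: Ez <- Hl -> Tf -> Wb <- Wh
  P5: Ez <- Hl -> Dm <- Uh -> Wh
  P6: Ez <- Hl -> Dm -> Wh
  P7: Ez <- Hl -> Wh
Condition 1 (no descendant of Ez in the set): FAILS — Dm is a descendant of Ez.
Condition 2 (every backdoor path blocked by {Dm}):
  P1: blocked at chain node Dm ∈ conditioning set.
  P2: open — no interior node is in the conditioning set.
  P3: open — no interior node is in the conditioning set.
  P4: blocked at collider Wb (neither it nor any descendant is in the conditioning set).
  P5: open — collider(s) Dm are conditioned on (or have a conditioned descendant) and no non-collider on the path is in the set.
  P6: blocked at chain node Dm ∈ conditioning set.
  P7: open — no interior node is in the conditioning set.
{Dm} does not satisfy the backdoor criterion.

No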